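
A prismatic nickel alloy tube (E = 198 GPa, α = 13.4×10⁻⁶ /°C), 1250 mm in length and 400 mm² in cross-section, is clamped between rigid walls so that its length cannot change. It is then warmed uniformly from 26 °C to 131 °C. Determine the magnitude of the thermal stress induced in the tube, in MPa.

σ ≈ 279 MPa (compressive)

The supports are rigid, so the total axial strain is zero. The restrained thermal strain is ε = αΔT = 13.4×10⁻⁶ × 105 = 1407×10⁻⁶.
σ = EαΔT = 198×10³ × 13.4×10⁻⁶ × 105 = 278.6 MPa (compressive; the tube is trying to expand).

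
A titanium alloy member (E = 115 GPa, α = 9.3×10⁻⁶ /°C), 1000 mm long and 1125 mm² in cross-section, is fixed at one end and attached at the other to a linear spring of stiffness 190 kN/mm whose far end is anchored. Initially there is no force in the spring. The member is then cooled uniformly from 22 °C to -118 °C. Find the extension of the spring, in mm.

If the spring were absent the member would shorten by αΔT L = 9.3×10⁻⁶ × 140 × 1000 = 1.302 mm.
Let P be the tensile force in the spring. The member extends elastically by PL/(AE) and the spring stretches by P/k; together these equal δ_free.
So P = δ_free / [L/(AE) + 1/k] = 1.302 / [ 1000/(1125×115×10³) + 1/(190×10³) ].
P = 1.302 / 1.299×10⁻⁵ = 100200 N.
Spring extension = P/k = 100200/(190×10³) = 0.5274 mm.

δ ≈ 0.527 mm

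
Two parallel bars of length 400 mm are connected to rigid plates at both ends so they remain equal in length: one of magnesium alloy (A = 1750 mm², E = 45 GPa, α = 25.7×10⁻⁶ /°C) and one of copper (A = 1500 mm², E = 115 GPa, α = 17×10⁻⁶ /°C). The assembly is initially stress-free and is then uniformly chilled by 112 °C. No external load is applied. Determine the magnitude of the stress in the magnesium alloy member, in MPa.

σ ≈ 30.1 MPa (tensile)

The magnesium alloy has the larger α, so on cooling it would change length more than the copper if both were free. The rigid plates force a common final length, so the magnesium alloy is put into tension and the copper into compression, with equal and opposite forces P (no external load).
Compatibility of the two members (thermal + elastic change equal): (α₁ − α₂)ΔT = P·[1/(A₁E₁) + 1/(A₂E₂)].
|α₁ − α₂|·ΔT = 8.7×10⁻⁶ × 112 = 0.0009744.
1/(A₁E₁) + 1/(A₂E₂) = 1/(1750×45×10³) + 1/(1500×115×10³) = 1.85×10⁻⁸ N⁻¹.
So P = 0.0009744 / 1.85×10⁻⁸ = 52.68 kN.
σ_{magnesium alloy} = P/A₁ = 52680/1750 = 30.1 MPa, tensile.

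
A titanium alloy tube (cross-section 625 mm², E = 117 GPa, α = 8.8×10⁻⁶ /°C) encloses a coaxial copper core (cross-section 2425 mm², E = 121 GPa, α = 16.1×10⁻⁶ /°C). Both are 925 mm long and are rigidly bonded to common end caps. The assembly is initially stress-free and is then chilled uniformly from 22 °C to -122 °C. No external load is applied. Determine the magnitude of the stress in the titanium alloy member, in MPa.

The copper has the larger α, so on cooling it would change length more than the titanium alloy if both were free. The rigid plates force a common final length, so the copper is put into tension and the titanium alloy into compression, with equal and opposite forces P (no external load).
Equating the net (thermal + elastic) strains gives |α₁ − α₂|·ΔT = P·[1/(A₁E₁) + 1/(A₂E₂)].
|α₁ − α₂|·ΔT = 7.3×10⁻⁶ × 144 = 0.001051.
1/(A₁E₁) + 1/(A₂E₂) = 1/(625×117×10³) + 1/(2425×121×10³) = 1.708×10⁻⁸ N⁻¹.
P = 0.001051 / 1.708×10⁻⁸ = 61530 N = 61.53 kN.
σ_{titanium alloy} = P/A₁ = 61530/625 = 98.45 MPa, compressive.

σ ≈ 98.5 MPa (compressive)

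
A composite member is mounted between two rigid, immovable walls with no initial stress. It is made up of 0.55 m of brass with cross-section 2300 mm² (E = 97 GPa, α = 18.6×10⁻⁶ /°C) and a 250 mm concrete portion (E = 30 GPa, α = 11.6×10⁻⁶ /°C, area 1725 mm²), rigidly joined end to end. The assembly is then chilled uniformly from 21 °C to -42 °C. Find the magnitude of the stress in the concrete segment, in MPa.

Free thermal contraction of the whole bar: Σ αᵢΔT Lᵢ = 18.6×10⁻⁶×63×550 + 11.6×10⁻⁶×63×250 = 0.8272 mm.
The rigid supports impose zero overall length change; the single axial force P common to all segments must satisfy P Σ Lᵢ/(AᵢEᵢ) = δ_free.
The series flexibility is Σ Lᵢ/(AᵢEᵢ) = 550/(2300×97×10³) + 250/(1725×30×10³) = 7.296×10⁻⁶ mm/N.
Hence P = δ_free / Σ(L/AE) = 0.8272/7.296×10⁻⁶ = 113.4 kN (tensile).
σ_{concrete} = P / A = 113400 / 1725 = 65.72 MPa.

σ ≈ 65.7 MPa (tensile)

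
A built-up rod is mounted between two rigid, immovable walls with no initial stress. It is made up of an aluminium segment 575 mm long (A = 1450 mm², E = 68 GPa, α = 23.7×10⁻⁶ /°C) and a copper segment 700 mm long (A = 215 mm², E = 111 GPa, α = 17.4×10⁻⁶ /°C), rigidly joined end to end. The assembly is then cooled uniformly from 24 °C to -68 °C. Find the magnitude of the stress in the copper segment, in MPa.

σ ≈ 314 MPa (tensile)

With the walls removed the bar would change length by δ_free = Σ αᵢΔT Lᵢ = 23.7×10⁻⁶×92×575 + 17.4×10⁻⁶×92×700 = 2.374 mm.
The rigid supports impose zero overall length change; the single axial force P common to all segments must satisfy P Σ Lᵢ/(AᵢEᵢ) = δ_free.
The series flexibility is Σ Lᵢ/(AᵢEᵢ) = 575/(1450×68×10³) + 700/(215×111×10³) = 3.516×10⁻⁵ mm/N.
Hence P = δ_free / Σ(L/AE) = 2.374/3.516×10⁻⁵ = 67.52 kN (tensile).
σ_{copper} = P / A = 67520 / 215 = 314.1 MPa.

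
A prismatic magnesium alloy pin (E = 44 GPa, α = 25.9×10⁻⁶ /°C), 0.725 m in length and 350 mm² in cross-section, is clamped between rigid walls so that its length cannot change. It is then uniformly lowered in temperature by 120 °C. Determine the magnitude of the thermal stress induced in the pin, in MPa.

The supports are rigid, so the total axial strain is zero. The restrained thermal strain is ε = αΔT = 25.9×10⁻⁶ × 120 = 3108×10⁻⁶.
The stress required to suppress this strain is σ = Eε = 44×10³ × 3108×10⁻⁶ = 136.8 MPa, tensile since the pin is trying to contract.

σ ≈ 137 MPa (tensile)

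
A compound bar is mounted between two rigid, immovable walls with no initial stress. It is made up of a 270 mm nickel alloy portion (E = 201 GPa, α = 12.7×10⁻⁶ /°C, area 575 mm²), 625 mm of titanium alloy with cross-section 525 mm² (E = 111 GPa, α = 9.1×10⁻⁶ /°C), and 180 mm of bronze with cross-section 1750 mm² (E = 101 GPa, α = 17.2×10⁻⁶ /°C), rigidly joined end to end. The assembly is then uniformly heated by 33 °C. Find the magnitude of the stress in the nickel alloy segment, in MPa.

σ ≈ 49.8 MPa (compressive)

With the walls removed the bar would change length by δ_free = Σ αᵢΔT Lᵢ = 12.7×10⁻⁶×33×270 + 9.1×10⁻⁶×33×625 + 17.2×10⁻⁶×33×180 = 0.403 mm.
The walls prevent any net length change, so an axial force P (same in every segment) develops. Compatibility: P · Σ Lᵢ/(AᵢEᵢ) = δ_free.
Σ Lᵢ/(AᵢEᵢ) = 270/(575×201×10³) + 625/(525×111×10³) + 180/(1750×101×10³) = 1.408×10⁻⁵ mm/N.
Hence P = δ_free / Σ(L/AE) = 0.403/1.408×10⁻⁵ = 28.62 kN (compressive).
σ_{nickel alloy} = P / A = 28620 / 575 = 49.78 MPa.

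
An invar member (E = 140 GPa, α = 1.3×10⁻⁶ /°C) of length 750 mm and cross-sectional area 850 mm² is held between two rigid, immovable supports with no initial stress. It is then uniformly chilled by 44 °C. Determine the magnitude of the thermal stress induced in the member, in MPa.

Because both ends are immovable the net strain is zero, and the suppressed thermal strain is αΔT = 1.3×10⁻⁶ × 44 = 57.2×10⁻⁶.
The stress required to suppress this strain is σ = Eε = 140×10³ × 57.2×10⁻⁶ = 8.008 MPa, tensile since the member is trying to contract.

σ ≈ 8.01 MPa (tensile)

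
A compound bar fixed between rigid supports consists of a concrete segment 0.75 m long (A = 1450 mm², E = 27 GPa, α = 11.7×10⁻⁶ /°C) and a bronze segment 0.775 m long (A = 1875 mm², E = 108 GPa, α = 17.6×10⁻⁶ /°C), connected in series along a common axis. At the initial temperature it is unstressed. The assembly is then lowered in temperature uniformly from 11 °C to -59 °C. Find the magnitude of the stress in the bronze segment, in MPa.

σ ≈ 36.4 MPa (tensile)

Free thermal contraction of the whole bar: Σ αᵢΔT Lᵢ = 11.7×10⁻⁶×70×750 + 17.6×10⁻⁶×70×775 = 1.569 mm.
Since the ends are fixed, an axial force P builds up, equal in every segment, with P · Σ Lᵢ/(AᵢEᵢ) = δ_free.
The series flexibility is Σ Lᵢ/(AᵢEᵢ) = 750/(1450×27×10³) + 775/(1875×108×10³) = 2.298×10⁻⁵ mm/N.
P = 1.569 / 2.298×10⁻⁵ = 68270 N = 68.27 kN, tensile.
σ_{bronze} = P / A = 68270 / 1875 = 36.41 MPa.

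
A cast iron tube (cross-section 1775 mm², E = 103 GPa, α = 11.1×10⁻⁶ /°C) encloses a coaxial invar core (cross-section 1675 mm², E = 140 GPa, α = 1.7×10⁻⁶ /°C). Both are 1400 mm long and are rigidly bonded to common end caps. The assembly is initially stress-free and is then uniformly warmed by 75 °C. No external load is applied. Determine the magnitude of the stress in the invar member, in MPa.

Both members must finish at the same length. With the larger α, the cast iron tends to over-expand; the plates restrain it, putting the cast iron in compression and the invar in tension. With no external load the two internal forces are equal and opposite, magnitude P.
Equating the net (thermal + elastic) strains gives |α₁ − α₂|·ΔT = P·[1/(A₁E₁) + 1/(A₂E₂)].
|α₁ − α₂|·ΔT = 9.4×10⁻⁶ × 75 = 0.000705.
1/(A₁E₁) + 1/(A₂E₂) = 1/(1775×103×10³) + 1/(1675×140×10³) = 9.734×10⁻⁹ N⁻¹.
P = 0.000705 / 9.734×10⁻⁹ = 72430 N = 72.43 kN.
σ_{invar} = P/A₂ = 72430/1675 = 43.24 MPa, tensile.

σ ≈ 43.2 MPa (tensile)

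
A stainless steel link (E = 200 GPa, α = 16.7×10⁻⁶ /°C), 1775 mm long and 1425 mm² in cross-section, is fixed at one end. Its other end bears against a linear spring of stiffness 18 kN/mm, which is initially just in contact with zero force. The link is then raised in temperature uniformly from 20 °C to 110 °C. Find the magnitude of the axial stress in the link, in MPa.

The unrestrained thermal change is αΔT L = 16.7×10⁻⁶ × 90 × 1775 = 2.668 mm.
With a force P in the spring, the elastic change of the link is PL/(AE) and that of the spring is P/k; compatibility requires their sum to equal δ_free.
P [ L/(AE) + 1/k ] = δ_free → P [ 1775/(1425×200×10³) + 1/(18×10³) ] = 2.668.
P = 2.668 / 6.178×10⁻⁵ = 43180 N.
σ = P/A = 43180/1425 = 30.3 MPa.

σ ≈ 30.3 MPa (compressive)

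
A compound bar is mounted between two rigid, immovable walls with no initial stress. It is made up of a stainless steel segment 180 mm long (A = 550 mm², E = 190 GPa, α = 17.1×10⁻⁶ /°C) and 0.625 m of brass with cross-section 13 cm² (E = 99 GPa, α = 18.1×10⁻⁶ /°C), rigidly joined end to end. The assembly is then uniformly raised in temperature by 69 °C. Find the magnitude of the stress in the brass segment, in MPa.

σ ≈ 116 MPa (compressive)

With the walls removed the bar would change length by δ_free = Σ αᵢΔT Lᵢ = 17.1×10⁻⁶×69×180 + 18.1×10⁻⁶×69×625 = 0.9929 mm.
Since the ends are fixed, an axial force P builds up, equal in every segment, with P · Σ Lᵢ/(AᵢEᵢ) = δ_free.
Σ Lᵢ/(AᵢEᵢ) = 180/(550×190×10³) + 625/(1300×99×10³) = 6.579×10⁻⁶ mm/N.
So P = 0.9929 / 6.579×10⁻⁶ = 150.9 kN, compressive.
σ_{brass} = P / A = 150900 / 1300 = 116.1 MPa.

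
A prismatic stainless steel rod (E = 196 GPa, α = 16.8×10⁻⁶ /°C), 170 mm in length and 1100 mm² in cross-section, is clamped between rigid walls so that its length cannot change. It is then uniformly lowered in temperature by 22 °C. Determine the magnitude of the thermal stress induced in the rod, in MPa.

With length fixed, the mechanical strain must cancel the thermal strain αΔT = 16.8×10⁻⁶ × 22 = 369.6×10⁻⁶.
The stress required to suppress this strain is σ = Eε = 196×10³ × 369.6×10⁻⁶ = 72.44 MPa, tensile since the rod is trying to contract.

σ ≈ 72.4 MPa (tensile)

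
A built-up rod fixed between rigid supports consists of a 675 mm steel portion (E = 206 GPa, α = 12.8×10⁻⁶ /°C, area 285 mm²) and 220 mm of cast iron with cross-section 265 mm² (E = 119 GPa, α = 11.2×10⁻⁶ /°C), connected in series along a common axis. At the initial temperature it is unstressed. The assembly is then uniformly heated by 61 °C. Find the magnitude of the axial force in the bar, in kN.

P ≈ 36.7 kN (compressive)

If the supports were absent, the total length change would be Σ αᵢΔT Lᵢ = 12.8×10⁻⁶×61×675 + 11.2×10⁻⁶×61×220 = 0.6773 mm.
The walls prevent any net length change, so an axial force P (same in every segment) develops. Compatibility: P · Σ Lᵢ/(AᵢEᵢ) = δ_free.
The series flexibility is Σ Lᵢ/(AᵢEᵢ) = 675/(285×206×10³) + 220/(265×119×10³) = 1.847×10⁻⁵ mm/N.
P = 0.6773 / 1.847×10⁻⁵ = 36670 N = 36.67 kN, compressive.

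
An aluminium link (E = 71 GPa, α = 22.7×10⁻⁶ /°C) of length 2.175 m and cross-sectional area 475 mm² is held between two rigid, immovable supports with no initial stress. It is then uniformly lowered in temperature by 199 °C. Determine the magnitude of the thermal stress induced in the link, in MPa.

σ ≈ 321 MPa (tensile)

The supports are rigid, so the total axial strain is zero. The restrained thermal strain is ε = αΔT = 22.7×10⁻⁶ × 199 = 4517.3×10⁻⁶.
σ = EαΔT = 71×10³ × 22.7×10⁻⁶ × 199 = 320.7 MPa (tensile; the link is trying to contract).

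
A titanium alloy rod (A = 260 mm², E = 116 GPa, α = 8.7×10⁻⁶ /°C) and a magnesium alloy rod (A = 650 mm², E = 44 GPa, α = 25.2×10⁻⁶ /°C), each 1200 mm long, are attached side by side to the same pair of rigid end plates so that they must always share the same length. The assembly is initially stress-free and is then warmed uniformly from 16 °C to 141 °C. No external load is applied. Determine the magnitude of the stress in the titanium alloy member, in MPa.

σ ≈ 116 MPa (tensile)

The magnesium alloy has the larger α, so on heating it would change length more than the titanium alloy if both were free. The rigid plates force a common final length, so the magnesium alloy is put into compression and the titanium alloy into tension, with equal and opposite forces P (no external load).
Compatibility of the two members (thermal + elastic change equal): (α₁ − α₂)ΔT = P·[1/(A₁E₁) + 1/(A₂E₂)].
|α₁ − α₂|·ΔT = 16.5×10⁻⁶ × 125 = 0.002062.
1/(A₁E₁) + 1/(A₂E₂) = 1/(260×116×10³) + 1/(650×44×10³) = 6.812×10⁻⁸ N⁻¹.
So P = 0.002062 / 6.812×10⁻⁸ = 30.28 kN.
σ_{titanium alloy} = P/A₁ = 30280/260 = 116.4 MPa, tensile.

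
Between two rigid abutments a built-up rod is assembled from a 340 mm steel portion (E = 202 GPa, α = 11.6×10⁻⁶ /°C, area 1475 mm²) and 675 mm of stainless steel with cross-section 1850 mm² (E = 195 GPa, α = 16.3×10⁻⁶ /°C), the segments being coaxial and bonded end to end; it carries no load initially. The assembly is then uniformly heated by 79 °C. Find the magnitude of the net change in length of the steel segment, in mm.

Free thermal expansion of the whole bar: Σ αᵢΔT Lᵢ = 11.6×10⁻⁶×79×340 + 16.3×10⁻⁶×79×675 = 1.181 mm.
The walls prevent any net length change, so an axial force P (same in every segment) develops. Compatibility: P · Σ Lᵢ/(AᵢEᵢ) = δ_free.
The series flexibility is Σ Lᵢ/(AᵢEᵢ) = 340/(1475×202×10³) + 675/(1850×195×10³) = 3.012×10⁻⁶ mm/N.
Hence P = δ_free / Σ(L/AE) = 1.181/3.012×10⁻⁶ = 392 kN (compressive).
For the steel segment, free thermal change = 11.6×10⁻⁶×79×340 = 0.3116 mm and elastic change from P = 392000×340/(1475×202×10³) = 0.4473 mm; these oppose, so the net change is 0.136 mm (segment shortens).

|ΔL| ≈ 0.136 mm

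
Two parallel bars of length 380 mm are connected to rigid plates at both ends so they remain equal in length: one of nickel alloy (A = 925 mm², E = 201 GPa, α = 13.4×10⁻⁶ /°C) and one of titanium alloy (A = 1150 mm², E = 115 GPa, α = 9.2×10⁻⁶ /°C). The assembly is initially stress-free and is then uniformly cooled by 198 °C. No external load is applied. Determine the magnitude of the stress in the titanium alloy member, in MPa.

σ ≈ 55.9 MPa (compressive)

Equilibrium of a rigid end plate with no external load gives equal and opposite internal forces ±P in the two members. Since α_{nickel alloy} > α_{titanium alloy}, cooling drives the nickel alloy into tension and the titanium alloy into compression.
Setting the final lengths equal and cancelling L: (α₁ − α₂)ΔT = P/(A₁E₁) + P/(A₂E₂).
|α₁ − α₂|·ΔT = 4.2×10⁻⁶ × 198 = 0.0008316.
1/(A₁E₁) + 1/(A₂E₂) = 1/(925×201×10³) + 1/(1150×115×10³) = 1.294×10⁻⁸ N⁻¹.
P = 0.0008316 / 1.294×10⁻⁸ = 64270 N = 64.27 kN.
σ_{titanium alloy} = P/A₂ = 64270/1150 = 55.88 MPa, compressive.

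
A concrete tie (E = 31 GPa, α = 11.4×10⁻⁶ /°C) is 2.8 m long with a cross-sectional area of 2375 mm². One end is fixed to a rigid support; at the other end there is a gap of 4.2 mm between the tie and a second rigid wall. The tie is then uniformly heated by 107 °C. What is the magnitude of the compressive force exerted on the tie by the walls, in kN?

If the wall were absent the tie would grow by αΔT L = 11.4×10⁻⁶ × 107 × 2800 = 3.415 mm.
Since δ_free = 3.42 mm is less than the 4.2 mm gap, the tie never touches the wall. No axial force develops.

P ≈ 0 kN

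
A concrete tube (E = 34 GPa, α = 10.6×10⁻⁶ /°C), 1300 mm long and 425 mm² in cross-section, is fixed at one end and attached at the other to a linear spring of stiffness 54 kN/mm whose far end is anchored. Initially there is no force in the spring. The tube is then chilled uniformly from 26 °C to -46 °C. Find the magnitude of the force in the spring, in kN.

The unrestrained thermal change is αΔT L = 10.6×10⁻⁶ × 72 × 1300 = 0.9922 mm.
Let P be the tensile force in the spring. The tube extends elastically by PL/(AE) and the spring stretches by P/k; together these equal δ_free.
So P = δ_free / [L/(AE) + 1/k] = 0.9922 / [ 1300/(425×34×10³) + 1/(54×10³) ].
P = 0.9922 / 0.0001085 = 9146 N.

P ≈ 9.15 kN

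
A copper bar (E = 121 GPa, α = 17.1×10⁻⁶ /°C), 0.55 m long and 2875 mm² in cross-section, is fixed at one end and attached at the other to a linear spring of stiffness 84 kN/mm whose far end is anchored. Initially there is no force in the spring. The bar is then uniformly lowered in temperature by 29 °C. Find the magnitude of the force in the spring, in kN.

If the spring were absent the bar would shorten by αΔT L = 17.1×10⁻⁶ × 29 × 550 = 0.2727 mm.
With a force P in the spring, the elastic change of the bar is PL/(AE) and that of the spring is P/k; compatibility requires their sum to equal δ_free.
So P = δ_free / [L/(AE) + 1/k] = 0.2727 / [ 550/(2875×121×10³) + 1/(84×10³) ].
P = 0.2727 / 1.349×10⁻⁵ = 20220 N.

P ≈ 20.2 kN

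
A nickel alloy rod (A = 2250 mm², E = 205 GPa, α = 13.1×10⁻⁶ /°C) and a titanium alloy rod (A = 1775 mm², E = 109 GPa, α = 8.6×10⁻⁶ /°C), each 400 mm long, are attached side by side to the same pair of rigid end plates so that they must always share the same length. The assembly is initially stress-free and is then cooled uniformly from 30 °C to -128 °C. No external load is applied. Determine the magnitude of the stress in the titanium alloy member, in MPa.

Equilibrium of a rigid end plate with no external load gives equal and opposite internal forces ±P in the two members. Since α_{nickel alloy} > α_{titanium alloy}, cooling drives the nickel alloy into tension and the titanium alloy into compression.
Equating the net (thermal + elastic) strains gives |α₁ − α₂|·ΔT = P·[1/(A₁E₁) + 1/(A₂E₂)].
|α₁ − α₂|·ΔT = 4.5×10⁻⁶ × 158 = 0.000711.
1/(A₁E₁) + 1/(A₂E₂) = 1/(2250×205×10³) + 1/(1775×109×10³) = 7.337×10⁻⁹ N⁻¹.
So P = 0.000711 / 7.337×10⁻⁹ = 96.91 kN.
σ_{titanium alloy} = P/A₂ = 96910/1775 = 54.6 MPa, compressive.

σ ≈ 54.6 MPa (compressive)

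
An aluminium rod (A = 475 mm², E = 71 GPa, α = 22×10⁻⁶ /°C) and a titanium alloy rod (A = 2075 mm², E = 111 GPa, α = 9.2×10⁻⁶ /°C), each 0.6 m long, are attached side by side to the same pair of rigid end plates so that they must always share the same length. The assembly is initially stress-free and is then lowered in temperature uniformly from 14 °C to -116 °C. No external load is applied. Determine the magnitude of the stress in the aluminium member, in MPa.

σ ≈ 103 MPa (tensile)

The aluminium has the larger α, so on cooling it would change length more than the titanium alloy if both were free. The rigid plates force a common final length, so the aluminium is put into tension and the titanium alloy into compression, with equal and opposite forces P (no external load).
Equating the net (thermal + elastic) strains gives |α₁ − α₂|·ΔT = P·[1/(A₁E₁) + 1/(A₂E₂)].
|α₁ − α₂|·ΔT = 12.8×10⁻⁶ × 130 = 0.001664.
1/(A₁E₁) + 1/(A₂E₂) = 1/(475×71×10³) + 1/(2075×111×10³) = 3.399×10⁻⁸ N⁻¹.
So P = 0.001664 / 3.399×10⁻⁸ = 48.95 kN.
σ_{aluminium} = P/A₁ = 48950/475 = 103.1 MPa, tensile.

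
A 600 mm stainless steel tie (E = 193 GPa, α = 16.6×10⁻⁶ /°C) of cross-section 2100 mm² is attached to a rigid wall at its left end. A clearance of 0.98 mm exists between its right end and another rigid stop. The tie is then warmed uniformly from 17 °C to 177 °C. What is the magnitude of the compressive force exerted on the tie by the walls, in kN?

If the wall were absent the tie would grow by αΔT L = 16.6×10⁻⁶ × 160 × 600 = 1.594 mm.
After closing the 0.98 mm clearance, 1.594 − 0.98 = 0.6136 mm of expansion remains to be suppressed by the wall.
Compatibility: PL/(AE) = 0.6136 mm, so σ = P/A = E × (0.6136/600) = 197.4 MPa.
P = σA = 197.4 × 2100 = 414.5 kN.

P ≈ 414 kN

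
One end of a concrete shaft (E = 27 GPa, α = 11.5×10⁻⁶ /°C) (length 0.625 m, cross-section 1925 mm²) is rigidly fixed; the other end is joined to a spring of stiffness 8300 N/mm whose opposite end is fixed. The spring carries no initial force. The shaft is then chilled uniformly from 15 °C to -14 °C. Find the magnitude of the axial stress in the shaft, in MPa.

Free thermal contraction: δ_free = αΔT L = 11.5×10⁻⁶ × 29 × 625 = 0.2084 mm.
With a force P in the spring, the elastic change of the shaft is PL/(AE) and that of the spring is P/k; compatibility requires their sum to equal δ_free.
So P = δ_free / [L/(AE) + 1/k] = 0.2084 / [ 625/(1925×27×10³) + 1/(8300) ].
P = 0.2084 / 0.0001325 = 1573 N.
σ = P/A = 1573/1925 = 0.8172 MPa.

σ ≈ 0.817 MPa (tensile)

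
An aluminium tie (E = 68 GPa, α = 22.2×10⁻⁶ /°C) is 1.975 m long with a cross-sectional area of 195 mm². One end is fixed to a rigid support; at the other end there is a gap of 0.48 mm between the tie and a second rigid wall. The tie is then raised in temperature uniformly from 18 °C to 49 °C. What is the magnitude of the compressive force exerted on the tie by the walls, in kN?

Free thermal elongation = αΔT L = 22.2×10⁻⁶ × 31 × 1975 = 1.359 mm.
After closing the 0.48 mm clearance, 1.359 − 0.48 = 0.8792 mm of expansion remains to be suppressed by the wall.
So σ = E(δ_free − g)/L = 68×10³ × 0.8792/1975 = 30.27 MPa.
Force on the wall = σA = 30.27 × 195 mm² = 5.903 kN.

P ≈ 5.9 kN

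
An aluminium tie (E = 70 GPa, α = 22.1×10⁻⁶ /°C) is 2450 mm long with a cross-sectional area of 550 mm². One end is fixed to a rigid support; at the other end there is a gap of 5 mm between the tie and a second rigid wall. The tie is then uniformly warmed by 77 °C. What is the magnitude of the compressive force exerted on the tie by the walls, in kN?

If the wall were absent the tie would grow by αΔT L = 22.1×10⁻⁶ × 77 × 2450 = 4.169 mm.
Since δ_free = 4.17 mm is less than the 5 mm gap, the tie never touches the wall. No axial force develops.

P ≈ 0 kN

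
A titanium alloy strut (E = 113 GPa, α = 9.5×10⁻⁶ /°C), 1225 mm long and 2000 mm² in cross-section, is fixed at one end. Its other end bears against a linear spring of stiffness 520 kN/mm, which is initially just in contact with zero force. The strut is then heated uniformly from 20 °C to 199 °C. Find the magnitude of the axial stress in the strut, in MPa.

σ ≈ 142 MPa (compressive)

The unrestrained thermal change is αΔT L = 9.5×10⁻⁶ × 179 × 1225 = 2.083 mm.
With a force P in the spring, the elastic change of the strut is PL/(AE) and that of the spring is P/k; compatibility requires their sum to equal δ_free.
So P = δ_free / [L/(AE) + 1/k] = 2.083 / [ 1225/(2000×113×10³) + 1/(520×10³) ].
P = 2.083 / 7.343×10⁻⁶ = 283700 N.
σ = P/A = 283700/2000 = 141.8 MPa.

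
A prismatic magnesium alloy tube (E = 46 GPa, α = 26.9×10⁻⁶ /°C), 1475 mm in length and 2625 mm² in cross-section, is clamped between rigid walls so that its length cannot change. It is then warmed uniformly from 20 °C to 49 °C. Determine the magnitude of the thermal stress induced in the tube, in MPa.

Because both ends are immovable the net strain is zero, and the suppressed thermal strain is αΔT = 26.9×10⁻⁶ × 29 = 780.1×10⁻⁶.
σ = EαΔT = 46×10³ × 26.9×10⁻⁶ × 29 = 35.88 MPa (compressive; the tube is trying to expand).

σ ≈ 35.9 MPa (compressive)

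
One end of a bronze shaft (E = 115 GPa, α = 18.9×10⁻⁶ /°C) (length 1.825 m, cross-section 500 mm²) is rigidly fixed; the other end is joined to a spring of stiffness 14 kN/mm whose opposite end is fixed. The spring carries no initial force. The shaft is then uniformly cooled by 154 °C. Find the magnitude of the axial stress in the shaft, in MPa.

The unrestrained thermal change is αΔT L = 18.9×10⁻⁶ × 154 × 1825 = 5.312 mm.
With a force P in the spring, the elastic change of the shaft is PL/(AE) and that of the spring is P/k; compatibility requires their sum to equal δ_free.
P [ L/(AE) + 1/k ] = δ_free → P [ 1825/(500×115×10³) + 1/(14×10³) ] = 5.312.
P = 5.312 / 0.0001032 = 51490 N.
σ = P/A = 51490/500 = 103 MPa.

σ ≈ 103 MPa (tensile)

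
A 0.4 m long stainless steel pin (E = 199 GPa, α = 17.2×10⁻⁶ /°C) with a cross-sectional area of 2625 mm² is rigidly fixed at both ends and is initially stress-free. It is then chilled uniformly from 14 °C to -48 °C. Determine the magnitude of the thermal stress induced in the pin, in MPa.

With length fixed, the mechanical strain must cancel the thermal strain αΔT = 17.2×10⁻⁶ × 62 = 1066.4×10⁻⁶.
Hence σ = E·αΔT = 199×10³ × 1066.4×10⁻⁶ = 212.2 MPa, tensile.

σ ≈ 212 MPa (tensile)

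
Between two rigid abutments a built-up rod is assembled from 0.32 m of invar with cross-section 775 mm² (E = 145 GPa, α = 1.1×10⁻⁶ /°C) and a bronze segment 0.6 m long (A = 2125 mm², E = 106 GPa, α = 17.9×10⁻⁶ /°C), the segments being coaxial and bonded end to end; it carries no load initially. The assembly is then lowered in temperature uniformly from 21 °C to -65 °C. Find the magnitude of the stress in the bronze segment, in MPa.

σ ≈ 81.5 MPa (tensile)

With the walls removed the bar would change length by δ_free = Σ αᵢΔT Lᵢ = 1.1×10⁻⁶×86×320 + 17.9×10⁻⁶×86×600 = 0.9539 mm.
Since the ends are fixed, an axial force P builds up, equal in every segment, with P · Σ Lᵢ/(AᵢEᵢ) = δ_free.
The series flexibility is Σ Lᵢ/(AᵢEᵢ) = 320/(775×145×10³) + 600/(2125×106×10³) = 5.511×10⁻⁶ mm/N.
So P = 0.9539 / 5.511×10⁻⁶ = 173.1 kN, tensile.
σ_{bronze} = P / A = 173100 / 2125 = 81.45 MPa.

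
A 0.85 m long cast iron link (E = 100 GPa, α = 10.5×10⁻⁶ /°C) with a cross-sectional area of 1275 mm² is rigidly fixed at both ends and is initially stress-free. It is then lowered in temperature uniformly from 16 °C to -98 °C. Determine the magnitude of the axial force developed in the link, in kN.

P ≈ 153 kN (tensile)

With zero net strain, σ = E·αΔT = 100 GPa × 10.5×10⁻⁶ × 114 = 119.7 MPa.
Axial force P = σA = 119.7 × 1275 = 152600 N = 152.6 kN, tensile.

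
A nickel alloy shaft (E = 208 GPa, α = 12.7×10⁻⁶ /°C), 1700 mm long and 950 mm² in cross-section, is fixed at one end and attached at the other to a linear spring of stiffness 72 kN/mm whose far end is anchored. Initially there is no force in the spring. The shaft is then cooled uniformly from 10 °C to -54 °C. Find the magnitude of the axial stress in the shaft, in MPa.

Free thermal contraction: δ_free = αΔT L = 12.7×10⁻⁶ × 64 × 1700 = 1.382 mm.
Let P be the tensile force in the spring. The shaft extends elastically by PL/(AE) and the spring stretches by P/k; together these equal δ_free.
P [ L/(AE) + 1/k ] = δ_free → P [ 1700/(950×208×10³) + 1/(72×10³) ] = 1.382.
P = 1.382 / 2.249×10⁻⁵ = 61430 N.
σ = P/A = 61430/950 = 64.67 MPa.

σ ≈ 64.7 MPa (tensile)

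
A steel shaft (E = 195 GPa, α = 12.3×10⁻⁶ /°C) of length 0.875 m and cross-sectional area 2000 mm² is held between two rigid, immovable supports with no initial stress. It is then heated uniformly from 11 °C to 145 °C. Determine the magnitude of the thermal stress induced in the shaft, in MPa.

σ ≈ 321 MPa (compressive)

The supports are rigid, so the total axial strain is zero. The restrained thermal strain is ε = αΔT = 12.3×10⁻⁶ × 134 = 1648.2×10⁻⁶.
σ = EαΔT = 195×10³ × 12.3×10⁻⁶ × 134 = 321.4 MPa (compressive; the shaft is trying to expand).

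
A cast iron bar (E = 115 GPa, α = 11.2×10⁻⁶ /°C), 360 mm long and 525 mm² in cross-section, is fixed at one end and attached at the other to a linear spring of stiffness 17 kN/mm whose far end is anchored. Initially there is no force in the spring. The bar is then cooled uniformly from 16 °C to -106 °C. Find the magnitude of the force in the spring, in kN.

Free thermal contraction: δ_free = αΔT L = 11.2×10⁻⁶ × 122 × 360 = 0.4919 mm.
Let P be the tensile force in the spring. The bar extends elastically by PL/(AE) and the spring stretches by P/k; together these equal δ_free.
P [ L/(AE) + 1/k ] = δ_free → P [ 360/(525×115×10³) + 1/(17×10³) ] = 0.4919.
P = 0.4919 / 6.479×10⁻⁵ = 7593 N.

P ≈ 7.59 kN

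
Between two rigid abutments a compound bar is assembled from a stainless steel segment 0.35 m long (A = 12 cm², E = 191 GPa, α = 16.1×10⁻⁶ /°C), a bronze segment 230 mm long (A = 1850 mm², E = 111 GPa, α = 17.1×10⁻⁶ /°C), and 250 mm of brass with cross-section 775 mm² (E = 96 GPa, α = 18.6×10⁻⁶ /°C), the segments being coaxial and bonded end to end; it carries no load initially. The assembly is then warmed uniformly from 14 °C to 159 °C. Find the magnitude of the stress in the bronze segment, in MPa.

σ ≈ 186 MPa (compressive)

With the walls removed the bar would change length by δ_free = Σ αᵢΔT Lᵢ = 16.1×10⁻⁶×145×350 + 17.1×10⁻⁶×145×230 + 18.6×10⁻⁶×145×250 = 2.062 mm.
The rigid supports impose zero overall length change; the single axial force P common to all segments must satisfy P Σ Lᵢ/(AᵢEᵢ) = δ_free.
The series flexibility is Σ Lᵢ/(AᵢEᵢ) = 350/(1200×191×10³) + 230/(1850×111×10³) + 250/(775×96×10³) = 6.007×10⁻⁶ mm/N.
So P = 2.062 / 6.007×10⁻⁶ = 343.2 kN, compressive.
σ_{bronze} = P / A = 343200 / 1850 = 185.5 MPa.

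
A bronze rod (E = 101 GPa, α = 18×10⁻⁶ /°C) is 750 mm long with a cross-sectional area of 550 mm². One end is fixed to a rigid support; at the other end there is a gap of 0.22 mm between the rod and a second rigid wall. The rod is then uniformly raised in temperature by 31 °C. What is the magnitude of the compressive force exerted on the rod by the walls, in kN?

If the wall were absent the rod would grow by αΔT L = 18×10⁻⁶ × 31 × 750 = 0.4185 mm.
After closing the 0.22 mm clearance, 0.4185 − 0.22 = 0.1985 mm of expansion remains to be suppressed by the wall.
That suppressed elongation corresponds to σ = E·Δ/L = 101×10³ × 0.1985/750 = 26.73 MPa.
Force on the wall = σA = 26.73 × 550 mm² = 14.7 kN.

P ≈ 14.7 kN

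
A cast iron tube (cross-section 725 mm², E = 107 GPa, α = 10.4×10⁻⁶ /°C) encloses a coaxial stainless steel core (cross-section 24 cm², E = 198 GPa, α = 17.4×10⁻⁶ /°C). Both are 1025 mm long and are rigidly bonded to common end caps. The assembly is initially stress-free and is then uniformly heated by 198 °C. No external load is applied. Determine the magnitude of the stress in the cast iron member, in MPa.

Equilibrium of a rigid end plate with no external load gives equal and opposite internal forces ±P in the two members. Since α_{stainless steel} > α_{cast iron}, heating drives the stainless steel into compression and the cast iron into tension.
Setting the final lengths equal and cancelling L: (α₁ − α₂)ΔT = P/(A₁E₁) + P/(A₂E₂).
|α₁ − α₂|·ΔT = 7×10⁻⁶ × 198 = 0.001386.
1/(A₁E₁) + 1/(A₂E₂) = 1/(725×107×10³) + 1/(2400×198×10³) = 1.5×10⁻⁸ N⁻¹.
P = 0.001386 / 1.5×10⁻⁸ = 92430 N = 92.43 kN.
σ_{cast iron} = P/A₁ = 92430/725 = 127.5 MPa, tensile.

σ ≈ 127 MPa (tensile)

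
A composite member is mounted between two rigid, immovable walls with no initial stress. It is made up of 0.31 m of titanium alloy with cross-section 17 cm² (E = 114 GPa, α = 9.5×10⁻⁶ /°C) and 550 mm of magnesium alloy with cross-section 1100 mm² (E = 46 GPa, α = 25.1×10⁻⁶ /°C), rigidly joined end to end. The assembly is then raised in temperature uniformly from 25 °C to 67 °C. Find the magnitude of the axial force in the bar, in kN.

P ≈ 56.4 kN (compressive)

With the walls removed the bar would change length by δ_free = Σ αᵢΔT Lᵢ = 9.5×10⁻⁶×42×310 + 25.1×10⁻⁶×42×550 = 0.7035 mm.
The rigid supports impose zero overall length change; the single axial force P common to all segments must satisfy P Σ Lᵢ/(AᵢEᵢ) = δ_free.
The series flexibility is Σ Lᵢ/(AᵢEᵢ) = 310/(1700×114×10³) + 550/(1100×46×10³) = 1.247×10⁻⁵ mm/N.
Hence P = δ_free / Σ(L/AE) = 0.7035/1.247×10⁻⁵ = 56.42 kN (compressive).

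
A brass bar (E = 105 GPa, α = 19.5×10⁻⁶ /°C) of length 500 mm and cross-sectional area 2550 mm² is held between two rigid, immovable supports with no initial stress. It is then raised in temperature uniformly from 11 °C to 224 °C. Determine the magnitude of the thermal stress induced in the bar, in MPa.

σ ≈ 436 MPa (compressive)

Because both ends are immovable the net strain is zero, and the suppressed thermal strain is αΔT = 19.5×10⁻⁶ × 213 = 4153.5×10⁻⁶.
The stress required to suppress this strain is σ = Eε = 105×10³ × 4153.5×10⁻⁶ = 436.1 MPa, compressive since the bar is trying to expand.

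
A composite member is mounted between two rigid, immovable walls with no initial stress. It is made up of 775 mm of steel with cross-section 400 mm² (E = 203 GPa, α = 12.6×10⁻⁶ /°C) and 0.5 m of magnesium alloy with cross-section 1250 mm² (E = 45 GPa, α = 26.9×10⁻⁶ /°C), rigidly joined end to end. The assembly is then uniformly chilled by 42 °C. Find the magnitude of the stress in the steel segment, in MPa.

σ ≈ 132 MPa (tensile)

With the walls removed the bar would change length by δ_free = Σ αᵢΔT Lᵢ = 12.6×10⁻⁶×42×775 + 26.9×10⁻⁶×42×500 = 0.975 mm.
The walls prevent any net length change, so an axial force P (same in every segment) develops. Compatibility: P · Σ Lᵢ/(AᵢEᵢ) = δ_free.
Σ Lᵢ/(AᵢEᵢ) = 775/(400×203×10³) + 500/(1250×45×10³) = 1.843×10⁻⁵ mm/N.
So P = 0.975 / 1.843×10⁻⁵ = 52.9 kN, tensile.
σ_{steel} = P / A = 52900 / 400 = 132.2 MPa.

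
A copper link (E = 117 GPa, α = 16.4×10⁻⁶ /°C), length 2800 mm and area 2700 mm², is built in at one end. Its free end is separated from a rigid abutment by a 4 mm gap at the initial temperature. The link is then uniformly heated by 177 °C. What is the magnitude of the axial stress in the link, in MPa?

Free thermal elongation = αΔT L = 16.4×10⁻⁶ × 177 × 2800 = 8.128 mm.
After closing the 4 mm clearance, 8.128 − 4 = 4.128 mm of expansion remains to be suppressed by the wall.
Compatibility: PL/(AE) = 4.128 mm, so σ = P/A = E × (4.128/2800) = 172.5 MPa.

σ ≈ 172 MPa (compressive)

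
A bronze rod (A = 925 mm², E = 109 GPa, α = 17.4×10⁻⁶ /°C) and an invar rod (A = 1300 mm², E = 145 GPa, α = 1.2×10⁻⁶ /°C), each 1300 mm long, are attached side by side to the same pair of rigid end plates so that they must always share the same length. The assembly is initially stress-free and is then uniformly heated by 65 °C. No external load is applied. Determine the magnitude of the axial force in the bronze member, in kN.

Both members must finish at the same length. With the larger α, the bronze tends to over-expand; the plates restrain it, putting the bronze in compression and the invar in tension. With no external load the two internal forces are equal and opposite, magnitude P.
Equating the net (thermal + elastic) strains gives |α₁ − α₂|·ΔT = P·[1/(A₁E₁) + 1/(A₂E₂)].
|α₁ − α₂|·ΔT = 16.2×10⁻⁶ × 65 = 0.001053.
1/(A₁E₁) + 1/(A₂E₂) = 1/(925×109×10³) + 1/(1300×145×10³) = 1.522×10⁻⁸ N⁻¹.
P = 0.001053 / 1.522×10⁻⁸ = 69170 N = 69.17 kN.

P ≈ 69.2 kN (compressive in the bronze)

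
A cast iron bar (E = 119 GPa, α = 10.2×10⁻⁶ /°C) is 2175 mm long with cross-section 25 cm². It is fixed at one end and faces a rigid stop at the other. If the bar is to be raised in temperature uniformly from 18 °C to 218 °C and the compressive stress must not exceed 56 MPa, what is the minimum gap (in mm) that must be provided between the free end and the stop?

g ≈ 3.41 mm

Free expansion if unrestrained: δ_free = αΔT L = 10.2×10⁻⁶ × 200 × 2175 = 4.437 mm.
At the allowable stress the elastic shortening the wall may impose is σL/E = 56 × 2175 / (119×10³) = 1.024 mm.
So the gap has to take up the difference, g_min = δ_free − σL/E = 4.437 − 1.024 = 3.413 mm.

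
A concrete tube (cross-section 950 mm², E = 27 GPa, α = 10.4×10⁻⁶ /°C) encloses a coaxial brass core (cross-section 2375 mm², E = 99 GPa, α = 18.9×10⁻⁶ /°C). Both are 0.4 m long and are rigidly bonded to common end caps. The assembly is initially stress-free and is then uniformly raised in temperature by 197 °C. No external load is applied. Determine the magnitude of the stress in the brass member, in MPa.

σ ≈ 16.3 MPa (compressive)

Equilibrium of a rigid end plate with no external load gives equal and opposite internal forces ±P in the two members. Since α_{brass} > α_{concrete}, heating drives the brass into compression and the concrete into tension.
Equating the net (thermal + elastic) strains gives |α₁ − α₂|·ΔT = P·[1/(A₁E₁) + 1/(A₂E₂)].
|α₁ − α₂|·ΔT = 8.5×10⁻⁶ × 197 = 0.001674.
1/(A₁E₁) + 1/(A₂E₂) = 1/(950×27×10³) + 1/(2375×99×10³) = 4.324×10⁻⁸ N⁻¹.
So P = 0.001674 / 4.324×10⁻⁸ = 38.73 kN.
σ_{brass} = P/A₂ = 38730/2375 = 16.31 MPa, compressive.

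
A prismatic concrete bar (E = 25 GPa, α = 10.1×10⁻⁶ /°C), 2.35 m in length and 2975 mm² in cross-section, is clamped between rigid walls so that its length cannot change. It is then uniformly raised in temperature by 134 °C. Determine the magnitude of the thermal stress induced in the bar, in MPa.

With length fixed, the mechanical strain must cancel the thermal strain αΔT = 10.1×10⁻⁶ × 134 = 1353.4×10⁻⁶.
σ = EαΔT = 25×10³ × 10.1×10⁻⁶ × 134 = 33.84 MPa (compressive; the bar is trying to expand).

σ ≈ 33.8 MPa (compressive)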